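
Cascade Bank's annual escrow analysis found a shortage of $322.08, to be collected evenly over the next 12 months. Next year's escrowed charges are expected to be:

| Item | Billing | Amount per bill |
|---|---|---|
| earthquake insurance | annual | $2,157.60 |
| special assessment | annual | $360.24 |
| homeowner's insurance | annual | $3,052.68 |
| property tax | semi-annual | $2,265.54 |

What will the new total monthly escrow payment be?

$868.64

Earthquake insurance = $2,157.60 annually
Special assessment = $360.24 annually
Homeowner's insurance = $3,052.68 annually
Property tax = $2,265.54 × 2 = $4,531.08 annually
Total per year = $10,101.60
Monthly = $10,101.60 ÷ 12 = $841.80
Shortage spread = $322.08 ÷ 12 = $26.84/mo
Adjusted monthly = $841.80 + $26.84 = $868.64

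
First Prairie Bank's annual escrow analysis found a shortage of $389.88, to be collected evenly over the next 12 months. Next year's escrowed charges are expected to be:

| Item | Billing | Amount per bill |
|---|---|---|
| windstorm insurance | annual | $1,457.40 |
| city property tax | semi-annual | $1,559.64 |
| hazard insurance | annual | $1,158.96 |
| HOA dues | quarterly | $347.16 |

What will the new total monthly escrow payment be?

$626.18

Windstorm insurance = $1,457.40/yr
City property tax = $1,559.64 × 2 = $3,119.28/yr
Hazard insurance = $1,158.96/yr
HOA dues = $347.16 × 4 = $1,388.64/yr
Combined annual = $7,124.28
Base monthly escrow = $7,124.28 / 12 = $593.69
Shortage spread = $389.88 / 12 = $32.49/mo
Adjusted monthly = $593.69 + $32.49 = $626.18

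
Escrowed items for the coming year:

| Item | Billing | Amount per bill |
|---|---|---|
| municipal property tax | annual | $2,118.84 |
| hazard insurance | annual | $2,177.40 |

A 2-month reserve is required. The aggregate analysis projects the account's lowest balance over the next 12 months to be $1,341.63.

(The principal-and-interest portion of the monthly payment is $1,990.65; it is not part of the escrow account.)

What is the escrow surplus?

Municipal property tax = $2,118.84
Hazard insurance = $2,177.40
Annual escrow total = $4,296.24
Monthly escrow = $4,296.24 / 12 = $358.02
Cushion = 2 × $358.02 = $716.04
Excess over cushion: $1,341.63 − $716.04 = $625.59

$625.59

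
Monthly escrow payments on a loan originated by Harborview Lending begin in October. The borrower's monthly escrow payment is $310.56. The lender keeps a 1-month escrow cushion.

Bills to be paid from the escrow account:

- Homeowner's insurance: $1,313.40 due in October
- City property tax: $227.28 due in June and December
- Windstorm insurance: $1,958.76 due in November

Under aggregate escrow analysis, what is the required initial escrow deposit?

$2,961.60

Cushion = 1 × $310.56 = $310.56
Trial balance (start $0, +$310.56 each month, − disbursements):
  Oct: +$310.56 − $1,313.40 → -$1,002.84
  Nov: +$310.56 − $1,958.76 → -$2,651.04
  Dec: +$310.56 − $227.28 → -$2,567.76
  Jan: +$310.56 → -$2,257.20
  Feb: +$310.56 → -$1,946.64
  Mar: +$310.56 → -$1,636.08
  Apr: +$310.56 → -$1,325.52
  May: +$310.56 → -$1,014.96
  Jun: +$310.56 − $227.28 → -$931.68
  Jul: +$310.56 → -$621.12
  Aug: +$310.56 → -$310.56
  Sep: +$310.56 → $0.00
Lowest trial balance = -$2,651.04 (Nov)
Initial deposit = cushion − low point = $310.56 − (-$2,651.04) = $2,961.60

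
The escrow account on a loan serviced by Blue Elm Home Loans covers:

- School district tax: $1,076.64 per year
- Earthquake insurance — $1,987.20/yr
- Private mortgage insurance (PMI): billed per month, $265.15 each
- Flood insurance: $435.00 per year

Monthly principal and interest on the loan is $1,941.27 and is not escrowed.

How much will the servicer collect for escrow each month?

School district tax = $1,076.64 per year
Earthquake insurance = $1,987.20 per year
Private mortgage insurance (PMI) = $265.15 × 12 = $3,181.80 per year
Flood insurance = $435.00 per year
Combined annual = $1,076.64 + $1,987.20 + $3,181.80 + $435.00 = $6,680.64
Monthly = $6,680.64 ÷ 12 = $556.72

$556.72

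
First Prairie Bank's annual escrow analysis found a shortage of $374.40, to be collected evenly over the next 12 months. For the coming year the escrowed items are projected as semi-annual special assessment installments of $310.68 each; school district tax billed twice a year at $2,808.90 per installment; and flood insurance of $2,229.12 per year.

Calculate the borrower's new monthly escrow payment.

Special assessment: $310.68 × 2 = $621.36
School district tax: $2,808.90 × 2 = $5,617.80
Flood insurance: $2,229.12
Yearly total = $621.36 + $5,617.80 + $2,229.12 = $8,468.28
Base monthly escrow = $8,468.28 ÷ 12 = $705.69
Shortage per month = $374.40 / 12 = $31.20
New monthly escrow = $705.69 + $31.20 = $736.89

$736.89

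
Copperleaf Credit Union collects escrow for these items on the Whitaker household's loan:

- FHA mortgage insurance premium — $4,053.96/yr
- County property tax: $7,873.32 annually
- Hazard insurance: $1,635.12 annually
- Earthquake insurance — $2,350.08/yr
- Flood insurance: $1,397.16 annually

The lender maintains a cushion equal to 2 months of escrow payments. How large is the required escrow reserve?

FHA mortgage insurance premium = $4,053.96
County property tax = $7,873.32
Hazard insurance = $1,635.12
Earthquake insurance = $2,350.08
Flood insurance = $1,397.16
Combined annual = $17,309.64
Base monthly escrow = $17,309.64 / 12 = $1,442.47
Required cushion = 2 × $1,442.47 = $2,884.94

$2,884.94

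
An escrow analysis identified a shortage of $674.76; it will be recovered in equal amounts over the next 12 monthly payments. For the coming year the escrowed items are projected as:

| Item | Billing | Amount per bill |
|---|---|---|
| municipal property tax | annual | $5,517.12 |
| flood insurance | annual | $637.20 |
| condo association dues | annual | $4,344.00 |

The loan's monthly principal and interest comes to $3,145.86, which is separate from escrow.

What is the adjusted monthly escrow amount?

Municipal property tax — $5,517.12
Flood insurance — $637.20
Condo association dues — $4,344.00
Total annual escrow = $5,517.12 + $637.20 + $4,344.00 = $10,498.32
Monthly = $10,498.32 / 12 = $874.86
Shortage per month = $674.76 / 12 = $56.23
New monthly escrow = $874.86 + $56.23 = $931.09

$931.09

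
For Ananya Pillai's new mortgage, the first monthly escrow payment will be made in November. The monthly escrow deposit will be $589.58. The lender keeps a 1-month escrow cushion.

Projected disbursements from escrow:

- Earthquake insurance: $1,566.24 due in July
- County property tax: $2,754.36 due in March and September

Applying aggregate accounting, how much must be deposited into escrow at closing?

$1,179.16

Cushion = 1 × $589.58 = $589.58
Trial balance (start $0, +$589.58 each month, − disbursements):
  Nov: +$589.58 → $589.58
  Dec: +$589.58 → $1,179.16
  Jan: +$589.58 → $1,768.74
  Feb: +$589.58 → $2,358.32
  Mar: +$589.58 − $2,754.36 → $193.54
  Apr: +$589.58 → $783.12
  May: +$589.58 → $1,372.70
  Jun: +$589.58 → $1,962.28
  Jul: +$589.58 − $1,566.24 → $985.62
  Aug: +$589.58 → $1,575.20
  Sep: +$589.58 − $2,754.36 → -$589.58
  Oct: +$589.58 → $0.00
Lowest trial balance = -$589.58 (Sep)
Initial deposit = cushion − low point = $589.58 − (-$589.58) = $1,179.16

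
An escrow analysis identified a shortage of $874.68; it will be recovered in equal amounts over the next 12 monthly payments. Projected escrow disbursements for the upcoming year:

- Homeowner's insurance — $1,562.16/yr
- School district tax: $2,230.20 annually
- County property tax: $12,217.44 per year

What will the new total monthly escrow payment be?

Homeowner's insurance: $1,562.16/yr
School district tax: $2,230.20/yr
County property tax: $12,217.44/yr
Total per year = $16,009.80
Monthly = $16,009.80 / 12 = $1,334.15
Shortage per month = $874.68 / 12 = $72.89
New monthly escrow = $1,334.15 + $72.89 = $1,407.04

$1,407.04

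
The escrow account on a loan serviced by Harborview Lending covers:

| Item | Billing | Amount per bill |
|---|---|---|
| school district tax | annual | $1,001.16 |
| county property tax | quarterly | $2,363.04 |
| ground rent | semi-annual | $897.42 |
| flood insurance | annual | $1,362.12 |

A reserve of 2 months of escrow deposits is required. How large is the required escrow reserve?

School district tax: $1,001.16 annually
County property tax: $2,363.04 × 4 = $9,452.16 annually
Ground rent: $897.42 × 2 = $1,794.84 annually
Flood insurance: $1,362.12 annually
Yearly total = $1,001.16 + $9,452.16 + $1,794.84 + $1,362.12 = $13,610.28
Monthly = $13,610.28 ÷ 12 = $1,134.19
Reserve = 2 × $1,134.19 = $2,268.38

$2,268.38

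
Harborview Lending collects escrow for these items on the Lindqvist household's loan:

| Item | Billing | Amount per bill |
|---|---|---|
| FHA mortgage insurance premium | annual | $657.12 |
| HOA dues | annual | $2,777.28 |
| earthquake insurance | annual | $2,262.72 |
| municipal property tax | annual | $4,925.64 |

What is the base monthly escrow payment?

FHA mortgage insurance premium = $657.12 per year
HOA dues = $2,777.28 per year
Earthquake insurance = $2,262.72 per year
Municipal property tax = $4,925.64 per year
Total annual escrow = $657.12 + $2,777.28 + $2,262.72 + $4,925.64 = $10,622.76
Per month = $10,622.76 ÷ 12 = $885.23

$885.23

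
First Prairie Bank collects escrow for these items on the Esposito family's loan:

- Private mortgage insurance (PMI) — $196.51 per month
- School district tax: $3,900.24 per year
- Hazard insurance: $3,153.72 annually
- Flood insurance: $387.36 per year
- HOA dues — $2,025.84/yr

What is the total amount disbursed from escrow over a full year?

Private mortgage insurance (PMI) — $196.51 × 12 = $2,358.12 annually
School district tax — $3,900.24 annually
Hazard insurance — $3,153.72 annually
Flood insurance — $387.36 annually
HOA dues — $2,025.84 annually
Total annual escrow = $2,358.12 + $3,900.24 + $3,153.72 + $387.36 + $2,025.84 = $11,825.28

$11,825.28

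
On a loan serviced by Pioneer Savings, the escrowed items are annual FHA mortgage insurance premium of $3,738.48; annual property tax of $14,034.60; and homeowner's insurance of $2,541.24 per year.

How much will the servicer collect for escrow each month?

FHA mortgage insurance premium — $3,738.48 annually
Property tax — $14,034.60 annually
Homeowner's insurance — $2,541.24 annually
Combined annual = $20,314.32
Base monthly escrow = $20,314.32 / 12 = $1,692.86

$1,692.86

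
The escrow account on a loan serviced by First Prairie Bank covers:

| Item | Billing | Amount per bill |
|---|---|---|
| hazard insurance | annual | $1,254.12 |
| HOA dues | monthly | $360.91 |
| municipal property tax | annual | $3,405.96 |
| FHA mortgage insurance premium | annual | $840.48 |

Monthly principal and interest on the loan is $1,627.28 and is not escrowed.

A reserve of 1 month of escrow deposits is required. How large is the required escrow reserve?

Hazard insurance: $1,254.12/yr
HOA dues: $360.91 × 12 = $4,330.92/yr
Municipal property tax: $3,405.96/yr
FHA mortgage insurance premium: $840.48/yr
Total per year = $1,254.12 + $4,330.92 + $3,405.96 + $840.48 = $9,831.48
Base monthly escrow = $9,831.48 ÷ 12 = $819.29
Cushion = 1 × $819.29 = $819.29

$819.29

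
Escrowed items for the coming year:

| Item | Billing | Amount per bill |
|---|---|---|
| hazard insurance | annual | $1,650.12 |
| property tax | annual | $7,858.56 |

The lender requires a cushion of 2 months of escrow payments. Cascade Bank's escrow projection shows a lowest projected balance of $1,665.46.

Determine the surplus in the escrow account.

$80.68

Hazard insurance = $1,650.12/yr
Property tax = $7,858.56/yr
Yearly total = $1,650.12 + $7,858.56 = $9,508.68
Base monthly escrow = $9,508.68 / 12 = $792.39
Cushion = 2 × $792.39 = $1,584.78
Surplus = $1,665.46 − $1,584.78 = $80.68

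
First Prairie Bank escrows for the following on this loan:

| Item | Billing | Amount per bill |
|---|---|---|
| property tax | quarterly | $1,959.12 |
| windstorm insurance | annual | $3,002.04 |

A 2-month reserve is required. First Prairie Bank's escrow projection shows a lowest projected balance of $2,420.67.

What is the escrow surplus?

Property tax: $1,959.12 × 4 = $7,836.48
Windstorm insurance: $3,002.04
Yearly total = $7,836.48 + $3,002.04 = $10,838.52
Monthly = $10,838.52 / 12 = $903.21
Cushion = 2 × $903.21 = $1,806.42
Excess over cushion: $2,420.67 − $1,806.42 = $614.25

$614.25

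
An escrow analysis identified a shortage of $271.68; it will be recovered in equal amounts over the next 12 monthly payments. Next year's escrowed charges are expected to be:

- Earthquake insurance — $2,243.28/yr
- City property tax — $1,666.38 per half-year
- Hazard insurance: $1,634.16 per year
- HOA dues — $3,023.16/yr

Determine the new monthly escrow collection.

Earthquake insurance = $2,243.28 per year
City property tax = $1,666.38 × 2 = $3,332.76 per year
Hazard insurance = $1,634.16 per year
HOA dues = $3,023.16 per year
Total annual escrow = $10,233.36
Monthly escrow = $10,233.36 ÷ 12 = $852.78
Shortage spread = $271.68 ÷ 12 = $22.64/mo
New monthly escrow = $852.78 + $22.64 = $875.42

$875.42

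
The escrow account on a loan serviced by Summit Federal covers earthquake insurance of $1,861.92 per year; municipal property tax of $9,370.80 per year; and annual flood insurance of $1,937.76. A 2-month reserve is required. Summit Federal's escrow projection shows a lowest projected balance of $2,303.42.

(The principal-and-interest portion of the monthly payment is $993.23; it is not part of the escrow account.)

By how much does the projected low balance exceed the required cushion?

$108.34

Earthquake insurance — $1,861.92
Municipal property tax — $9,370.80
Flood insurance — $1,937.76
Combined annual = $1,861.92 + $9,370.80 + $1,937.76 = $13,170.48
Base monthly escrow = $13,170.48 / 12 = $1,097.54
Required cushion = 2 × $1,097.54 = $2,195.08
Excess over cushion: $2,303.42 − $2,195.08 = $108.34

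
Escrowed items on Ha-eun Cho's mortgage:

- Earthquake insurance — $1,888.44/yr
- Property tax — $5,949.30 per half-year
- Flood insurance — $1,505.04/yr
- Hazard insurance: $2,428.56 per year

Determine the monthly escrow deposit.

Earthquake insurance: $1,888.44/yr
Property tax: $5,949.30 × 2 = $11,898.60/yr
Flood insurance: $1,505.04/yr
Hazard insurance: $2,428.56/yr
Annual escrow total = $1,888.44 + $11,898.60 + $1,505.04 + $2,428.56 = $17,720.64
Per month = $17,720.64 ÷ 12 = $1,476.72

$1,476.72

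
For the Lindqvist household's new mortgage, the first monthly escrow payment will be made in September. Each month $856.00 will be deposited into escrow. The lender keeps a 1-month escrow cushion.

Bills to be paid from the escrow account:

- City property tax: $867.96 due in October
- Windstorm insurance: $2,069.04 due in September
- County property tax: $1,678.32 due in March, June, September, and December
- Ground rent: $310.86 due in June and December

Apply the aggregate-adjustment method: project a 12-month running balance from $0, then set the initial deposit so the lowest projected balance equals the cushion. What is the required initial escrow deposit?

$4,036.50

Cushion = 1 × $856.00 = $856.00
Trial balance (start $0, +$856.00 each month, − disbursements):
  Sep: +$856.00 − $3,747.36 → -$2,891.36
  Oct: +$856.00 − $867.96 → -$2,903.32
  Nov: +$856.00 → -$2,047.32
  Dec: +$856.00 − $1,989.18 → -$3,180.50
  Jan: +$856.00 → -$2,324.50
  Feb: +$856.00 → -$1,468.50
  Mar: +$856.00 − $1,678.32 → -$2,290.82
  Apr: +$856.00 → -$1,434.82
  May: +$856.00 → -$578.82
  Jun: +$856.00 − $1,989.18 → -$1,712.00
  Jul: +$856.00 → -$856.00
  Aug: +$856.00 → $0.00
Lowest trial balance = -$3,180.50 (Dec)
Initial deposit = cushion − low point = $856.00 − (-$3,180.50) = $4,036.50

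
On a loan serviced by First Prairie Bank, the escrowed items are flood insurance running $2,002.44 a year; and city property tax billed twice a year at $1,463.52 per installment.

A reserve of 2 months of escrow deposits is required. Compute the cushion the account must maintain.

$821.58

Flood insurance — $2,002.44
City property tax — $1,463.52 × 2 = $2,927.04
Total annual escrow = $2,002.44 + $2,927.04 = $4,929.48
Monthly escrow = $4,929.48 / 12 = $410.79
Reserve = 2 × $410.79 = $821.58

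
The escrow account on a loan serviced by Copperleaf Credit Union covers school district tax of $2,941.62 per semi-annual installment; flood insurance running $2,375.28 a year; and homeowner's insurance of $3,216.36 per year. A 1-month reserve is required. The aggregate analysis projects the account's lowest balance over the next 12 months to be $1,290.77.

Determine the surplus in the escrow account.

School district tax = $2,941.62 × 2 = $5,883.24
Flood insurance = $2,375.28
Homeowner's insurance = $3,216.36
Annual escrow total = $5,883.24 + $2,375.28 + $3,216.36 = $11,474.88
Monthly = $11,474.88 / 12 = $956.24
Required cushion = 1 × $956.24 = $956.24
Surplus = $1,290.77 − $956.24 = $334.53

$334.53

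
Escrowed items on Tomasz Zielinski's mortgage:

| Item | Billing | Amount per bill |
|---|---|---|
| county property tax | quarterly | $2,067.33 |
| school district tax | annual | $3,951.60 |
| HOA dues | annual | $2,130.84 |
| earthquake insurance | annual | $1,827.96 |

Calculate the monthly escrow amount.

County property tax: $2,067.33 × 4 = $8,269.32 annually
School district tax: $3,951.60 annually
HOA dues: $2,130.84 annually
Earthquake insurance: $1,827.96 annually
Total annual escrow = $8,269.32 + $3,951.60 + $2,130.84 + $1,827.96 = $16,179.72
Base monthly escrow = $16,179.72 / 12 = $1,348.31

$1,348.31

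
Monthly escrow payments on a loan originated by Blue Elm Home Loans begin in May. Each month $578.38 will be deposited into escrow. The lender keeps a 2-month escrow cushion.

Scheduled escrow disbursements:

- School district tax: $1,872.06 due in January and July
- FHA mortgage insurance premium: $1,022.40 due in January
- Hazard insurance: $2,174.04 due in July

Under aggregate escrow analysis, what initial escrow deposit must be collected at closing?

Cushion = 2 × $578.38 = $1,156.76
Trial balance (start $0, +$578.38 each month, − disbursements):
  May: +$578.38 → $578.38
  Jun: +$578.38 → $1,156.76
  Jul: +$578.38 − $4,046.10 → -$2,310.96
  Aug: +$578.38 → -$1,732.58
  Sep: +$578.38 → -$1,154.20
  Oct: +$578.38 → -$575.82
  Nov: +$578.38 → $2.56
  Dec: +$578.38 → $580.94
  Jan: +$578.38 − $2,894.46 → -$1,735.14
  Feb: +$578.38 → -$1,156.76
  Mar: +$578.38 → -$578.38
  Apr: +$578.38 → $0.00
Lowest trial balance = -$2,310.96 (Jul)
Initial deposit = cushion − low point = $1,156.76 − (-$2,310.96) = $3,467.72

$3,467.72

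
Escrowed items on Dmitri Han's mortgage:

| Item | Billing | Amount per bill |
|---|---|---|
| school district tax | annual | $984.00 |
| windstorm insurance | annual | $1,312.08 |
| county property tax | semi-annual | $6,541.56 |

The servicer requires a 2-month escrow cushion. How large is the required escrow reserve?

School district tax = $984.00 annually
Windstorm insurance = $1,312.08 annually
County property tax = $6,541.56 × 2 = $13,083.12 annually
Total per year = $15,379.20
Base monthly escrow = $15,379.20 ÷ 12 = $1,281.60
Reserve = 2 × $1,281.60 = $2,563.20

$2,563.20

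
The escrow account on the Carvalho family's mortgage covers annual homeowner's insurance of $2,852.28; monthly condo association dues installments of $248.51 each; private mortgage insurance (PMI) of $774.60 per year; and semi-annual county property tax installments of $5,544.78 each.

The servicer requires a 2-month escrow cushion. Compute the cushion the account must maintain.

Homeowner's insurance = $2,852.28/yr
Condo association dues = $248.51 × 12 = $2,982.12/yr
Private mortgage insurance (PMI) = $774.60/yr
County property tax = $5,544.78 × 2 = $11,089.56/yr
Total annual escrow = $2,852.28 + $2,982.12 + $774.60 + $11,089.56 = $17,698.56
Monthly escrow = $17,698.56 / 12 = $1,474.88
Reserve = 2 × $1,474.88 = $2,949.76

$2,949.76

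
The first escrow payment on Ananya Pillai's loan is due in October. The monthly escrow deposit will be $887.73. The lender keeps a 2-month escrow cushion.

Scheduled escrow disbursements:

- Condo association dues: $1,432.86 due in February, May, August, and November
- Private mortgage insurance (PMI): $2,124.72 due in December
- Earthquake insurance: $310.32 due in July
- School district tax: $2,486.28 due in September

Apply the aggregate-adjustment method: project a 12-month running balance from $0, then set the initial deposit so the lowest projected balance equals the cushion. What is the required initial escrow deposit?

$2,669.85

Cushion = 2 × $887.73 = $1,775.46
Trial balance (start $0, +$887.73 each month, − disbursements):
  Oct: +$887.73 → $887.73
  Nov: +$887.73 − $1,432.86 → $342.60
  Dec: +$887.73 − $2,124.72 → -$894.39
  Jan: +$887.73 → -$6.66
  Feb: +$887.73 − $1,432.86 → -$551.79
  Mar: +$887.73 → $335.94
  Apr: +$887.73 → $1,223.67
  May: +$887.73 − $1,432.86 → $678.54
  Jun: +$887.73 → $1,566.27
  Jul: +$887.73 − $310.32 → $2,143.68
  Aug: +$887.73 − $1,432.86 → $1,598.55
  Sep: +$887.73 − $2,486.28 → $0.00
Lowest trial balance = -$894.39 (Dec)
Initial deposit = cushion − low point = $1,775.46 − (-$894.39) = $2,669.85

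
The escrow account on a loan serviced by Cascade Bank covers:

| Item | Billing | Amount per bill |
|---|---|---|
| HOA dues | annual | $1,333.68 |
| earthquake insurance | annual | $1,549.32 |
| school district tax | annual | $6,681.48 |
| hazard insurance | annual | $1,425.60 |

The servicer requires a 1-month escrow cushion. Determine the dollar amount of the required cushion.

$915.84

HOA dues = $1,333.68/yr
Earthquake insurance = $1,549.32/yr
School district tax = $6,681.48/yr
Hazard insurance = $1,425.60/yr
Annual escrow total = $10,990.08
Base monthly escrow = $10,990.08 / 12 = $915.84
Required cushion = 1 × $915.84 = $915.84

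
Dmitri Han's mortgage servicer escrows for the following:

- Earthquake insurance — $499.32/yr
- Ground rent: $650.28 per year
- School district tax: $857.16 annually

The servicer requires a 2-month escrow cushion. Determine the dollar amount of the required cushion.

Earthquake insurance = $499.32/yr
Ground rent = $650.28/yr
School district tax = $857.16/yr
Total per year = $499.32 + $650.28 + $857.16 = $2,006.76
Monthly escrow = $2,006.76 / 12 = $167.23
Cushion = 2 × $167.23 = $334.46

$334.46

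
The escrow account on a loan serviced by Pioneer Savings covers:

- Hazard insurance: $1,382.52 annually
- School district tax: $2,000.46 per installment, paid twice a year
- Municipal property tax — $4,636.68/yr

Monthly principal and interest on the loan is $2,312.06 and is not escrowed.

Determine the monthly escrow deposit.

Hazard insurance: $1,382.52/yr
School district tax: $2,000.46 × 2 = $4,000.92/yr
Municipal property tax: $4,636.68/yr
Total annual escrow = $1,382.52 + $4,000.92 + $4,636.68 = $10,020.12
Per month = $10,020.12 ÷ 12 = $835.01

$835.01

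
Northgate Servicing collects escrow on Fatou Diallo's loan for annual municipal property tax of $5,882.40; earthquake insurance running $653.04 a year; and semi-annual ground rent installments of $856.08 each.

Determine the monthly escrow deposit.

Municipal property tax = $5,882.40 annually
Earthquake insurance = $653.04 annually
Ground rent = $856.08 × 2 = $1,712.16 annually
Combined annual = $5,882.40 + $653.04 + $1,712.16 = $8,247.60
Per month = $8,247.60 ÷ 12 = $687.30

$687.30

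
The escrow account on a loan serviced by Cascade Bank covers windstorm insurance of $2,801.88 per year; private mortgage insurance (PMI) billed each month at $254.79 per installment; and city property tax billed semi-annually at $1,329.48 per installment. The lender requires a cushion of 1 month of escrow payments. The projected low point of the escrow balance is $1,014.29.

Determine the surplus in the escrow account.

$304.43

Windstorm insurance — $2,801.88/yr
Private mortgage insurance (PMI) — $254.79 × 12 = $3,057.48/yr
City property tax — $1,329.48 × 2 = $2,658.96/yr
Total per year = $2,801.88 + $3,057.48 + $2,658.96 = $8,518.32
Base monthly escrow = $8,518.32 / 12 = $709.86
Required cushion = 1 × $709.86 = $709.86
Surplus = $1,014.29 − $709.86 = $304.43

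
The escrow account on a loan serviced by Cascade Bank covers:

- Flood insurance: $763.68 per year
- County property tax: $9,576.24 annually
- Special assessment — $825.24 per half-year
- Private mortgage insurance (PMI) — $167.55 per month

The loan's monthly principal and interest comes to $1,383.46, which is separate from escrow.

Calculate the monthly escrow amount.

Flood insurance = $763.68 annually
County property tax = $9,576.24 annually
Special assessment = $825.24 × 2 = $1,650.48 annually
Private mortgage insurance (PMI) = $167.55 × 12 = $2,010.60 annually
Yearly total = $14,001.00
Per month = $14,001.00 / 12 = $1,166.75

$1,166.75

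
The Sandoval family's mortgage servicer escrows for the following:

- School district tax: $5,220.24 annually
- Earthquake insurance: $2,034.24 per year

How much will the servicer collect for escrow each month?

School district tax: $5,220.24/yr
Earthquake insurance: $2,034.24/yr
Total per year = $5,220.24 + $2,034.24 = $7,254.48
Monthly = $7,254.48 / 12 = $604.54

$604.54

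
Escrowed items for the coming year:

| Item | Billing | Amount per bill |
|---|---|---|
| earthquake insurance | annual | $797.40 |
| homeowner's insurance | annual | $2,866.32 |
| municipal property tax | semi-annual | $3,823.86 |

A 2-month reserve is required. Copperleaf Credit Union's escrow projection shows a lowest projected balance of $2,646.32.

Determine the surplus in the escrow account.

Earthquake insurance = $797.40 per year
Homeowner's insurance = $2,866.32 per year
Municipal property tax = $3,823.86 × 2 = $7,647.72 per year
Total annual escrow = $797.40 + $2,866.32 + $7,647.72 = $11,311.44
Monthly escrow = $11,311.44 ÷ 12 = $942.62
Required cushion = 2 × $942.62 = $1,885.24
Excess over cushion: $2,646.32 − $1,885.24 = $761.08

$761.08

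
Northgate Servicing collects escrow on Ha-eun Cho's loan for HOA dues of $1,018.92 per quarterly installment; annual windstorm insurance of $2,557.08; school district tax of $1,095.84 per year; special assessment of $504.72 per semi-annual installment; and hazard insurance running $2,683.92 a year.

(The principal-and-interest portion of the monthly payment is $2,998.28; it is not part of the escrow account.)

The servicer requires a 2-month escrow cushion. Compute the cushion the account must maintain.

$1,903.66

HOA dues = $1,018.92 × 4 = $4,075.68 per year
Windstorm insurance = $2,557.08 per year
School district tax = $1,095.84 per year
Special assessment = $504.72 × 2 = $1,009.44 per year
Hazard insurance = $2,683.92 per year
Annual escrow total = $11,421.96
Per month = $11,421.96 / 12 = $951.83
Required cushion = 2 × $951.83 = $1,903.66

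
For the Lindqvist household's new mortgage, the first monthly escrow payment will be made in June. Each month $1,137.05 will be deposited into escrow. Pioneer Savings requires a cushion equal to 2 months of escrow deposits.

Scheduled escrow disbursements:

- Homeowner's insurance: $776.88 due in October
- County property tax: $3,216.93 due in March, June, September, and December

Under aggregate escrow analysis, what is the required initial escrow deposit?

$4,742.42

Cushion = 2 × $1,137.05 = $2,274.10
Trial balance (start $0, +$1,137.05 each month, − disbursements):
  Jun: +$1,137.05 − $3,216.93 → -$2,079.88
  Jul: +$1,137.05 → -$942.83
  Aug: +$1,137.05 → $194.22
  Sep: +$1,137.05 − $3,216.93 → -$1,885.66
  Oct: +$1,137.05 − $776.88 → -$1,525.49
  Nov: +$1,137.05 → -$388.44
  Dec: +$1,137.05 − $3,216.93 → -$2,468.32
  Jan: +$1,137.05 → -$1,331.27
  Feb: +$1,137.05 → -$194.22
  Mar: +$1,137.05 − $3,216.93 → -$2,274.10
  Apr: +$1,137.05 → -$1,137.05
  May: +$1,137.05 → $0.00
Lowest trial balance = -$2,468.32 (Dec)
Initial deposit = cushion − low point = $2,274.10 − (-$2,468.32) = $4,742.42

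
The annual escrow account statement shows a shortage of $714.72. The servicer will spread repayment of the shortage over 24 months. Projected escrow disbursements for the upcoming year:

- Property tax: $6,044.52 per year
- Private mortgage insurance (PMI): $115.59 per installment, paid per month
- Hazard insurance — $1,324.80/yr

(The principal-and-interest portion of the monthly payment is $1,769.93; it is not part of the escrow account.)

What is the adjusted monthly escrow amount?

$759.48

Property tax = $6,044.52 annually
Private mortgage insurance (PMI) = $115.59 × 12 = $1,387.08 annually
Hazard insurance = $1,324.80 annually
Annual escrow total = $6,044.52 + $1,387.08 + $1,324.80 = $8,756.40
Per month = $8,756.40 / 12 = $729.70
Shortage per month = $714.72 / 24 = $29.78
New monthly escrow = $729.70 + $29.78 = $759.48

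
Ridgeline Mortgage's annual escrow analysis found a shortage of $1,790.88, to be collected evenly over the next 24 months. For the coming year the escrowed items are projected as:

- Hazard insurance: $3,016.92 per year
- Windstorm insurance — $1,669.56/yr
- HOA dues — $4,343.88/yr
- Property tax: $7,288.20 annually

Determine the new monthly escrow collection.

$1,434.50

Hazard insurance — $3,016.92/yr
Windstorm insurance — $1,669.56/yr
HOA dues — $4,343.88/yr
Property tax — $7,288.20/yr
Annual escrow total = $3,016.92 + $1,669.56 + $4,343.88 + $7,288.20 = $16,318.56
Base monthly escrow = $16,318.56 ÷ 12 = $1,359.88
Shortage per month = $1,790.88 ÷ 24 = $74.62
Adjusted monthly = $1,359.88 + $74.62 = $1,434.50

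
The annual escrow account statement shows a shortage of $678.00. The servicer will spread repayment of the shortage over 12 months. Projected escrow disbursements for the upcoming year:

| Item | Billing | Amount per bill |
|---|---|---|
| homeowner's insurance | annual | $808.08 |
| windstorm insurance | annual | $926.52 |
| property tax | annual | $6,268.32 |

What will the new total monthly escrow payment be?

$723.41

Homeowner's insurance: $808.08
Windstorm insurance: $926.52
Property tax: $6,268.32
Annual escrow total = $8,002.92
Monthly escrow = $8,002.92 ÷ 12 = $666.91
Shortage spread = $678.00 / 12 = $56.50/mo
Adjusted monthly = $666.91 + $56.50 = $723.41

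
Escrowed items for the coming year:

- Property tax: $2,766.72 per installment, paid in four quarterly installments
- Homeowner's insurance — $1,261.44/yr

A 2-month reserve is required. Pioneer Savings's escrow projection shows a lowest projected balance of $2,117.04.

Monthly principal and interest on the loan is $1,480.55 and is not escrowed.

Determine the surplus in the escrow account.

Property tax = $2,766.72 × 4 = $11,066.88/yr
Homeowner's insurance = $1,261.44/yr
Total annual escrow = $12,328.32
Base monthly escrow = $12,328.32 / 12 = $1,027.36
Required cushion = 2 × $1,027.36 = $2,054.72
Surplus = $2,117.04 − $2,054.72 = $62.32

$62.32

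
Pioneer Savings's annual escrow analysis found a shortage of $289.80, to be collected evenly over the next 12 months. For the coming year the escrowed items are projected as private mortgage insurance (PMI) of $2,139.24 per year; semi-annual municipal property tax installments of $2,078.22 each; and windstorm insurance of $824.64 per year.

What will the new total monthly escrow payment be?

Private mortgage insurance (PMI) — $2,139.24 annually
Municipal property tax — $2,078.22 × 2 = $4,156.44 annually
Windstorm insurance — $824.64 annually
Yearly total = $2,139.24 + $4,156.44 + $824.64 = $7,120.32
Monthly = $7,120.32 / 12 = $593.36
Monthly shortage recovery: $289.80 / 12 = $24.15
New monthly escrow = $593.36 + $24.15 = $617.51

$617.51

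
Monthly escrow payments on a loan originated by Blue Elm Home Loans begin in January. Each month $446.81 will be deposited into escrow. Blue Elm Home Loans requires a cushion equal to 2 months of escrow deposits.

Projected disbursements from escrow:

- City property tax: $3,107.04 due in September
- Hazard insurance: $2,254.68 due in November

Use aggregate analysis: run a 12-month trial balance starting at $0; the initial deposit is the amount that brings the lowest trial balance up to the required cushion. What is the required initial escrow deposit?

Cushion = 2 × $446.81 = $893.62
Trial balance (start $0, +$446.81 each month, − disbursements):
  Jan: +$446.81 → $446.81
  Feb: +$446.81 → $893.62
  Mar: +$446.81 → $1,340.43
  Apr: +$446.81 → $1,787.24
  May: +$446.81 → $2,234.05
  Jun: +$446.81 → $2,680.86
  Jul: +$446.81 → $3,127.67
  Aug: +$446.81 → $3,574.48
  Sep: +$446.81 − $3,107.04 → $914.25
  Oct: +$446.81 → $1,361.06
  Nov: +$446.81 − $2,254.68 → -$446.81
  Dec: +$446.81 → $0.00
Lowest trial balance = -$446.81 (Nov)
Initial deposit = cushion − low point = $893.62 − (-$446.81) = $1,340.43

$1,340.43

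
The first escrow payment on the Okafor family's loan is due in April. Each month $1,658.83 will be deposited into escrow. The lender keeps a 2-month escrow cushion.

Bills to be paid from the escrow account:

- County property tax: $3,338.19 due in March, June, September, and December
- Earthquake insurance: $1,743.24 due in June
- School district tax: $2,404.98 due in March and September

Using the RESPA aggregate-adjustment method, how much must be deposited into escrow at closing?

$4,189.28

Cushion = 2 × $1,658.83 = $3,317.66
Trial balance (start $0, +$1,658.83 each month, − disbursements):
  Apr: +$1,658.83 → $1,658.83
  May: +$1,658.83 → $3,317.66
  Jun: +$1,658.83 − $5,081.43 → -$104.94
  Jul: +$1,658.83 → $1,553.89
  Aug: +$1,658.83 → $3,212.72
  Sep: +$1,658.83 − $5,743.17 → -$871.62
  Oct: +$1,658.83 → $787.21
  Nov: +$1,658.83 → $2,446.04
  Dec: +$1,658.83 − $3,338.19 → $766.68
  Jan: +$1,658.83 → $2,425.51
  Feb: +$1,658.83 → $4,084.34
  Mar: +$1,658.83 − $5,743.17 → $0.00
Lowest trial balance = -$871.62 (Sep)
Initial deposit = cushion − low point = $3,317.66 − (-$871.62) = $4,189.28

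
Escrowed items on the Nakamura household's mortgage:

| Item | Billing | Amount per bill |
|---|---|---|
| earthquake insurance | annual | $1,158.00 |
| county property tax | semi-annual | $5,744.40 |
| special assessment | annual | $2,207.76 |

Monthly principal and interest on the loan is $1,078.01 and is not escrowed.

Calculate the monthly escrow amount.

Earthquake insurance = $1,158.00
County property tax = $5,744.40 × 2 = $11,488.80
Special assessment = $2,207.76
Annual escrow total = $1,158.00 + $11,488.80 + $2,207.76 = $14,854.56
Monthly = $14,854.56 ÷ 12 = $1,237.88

$1,237.88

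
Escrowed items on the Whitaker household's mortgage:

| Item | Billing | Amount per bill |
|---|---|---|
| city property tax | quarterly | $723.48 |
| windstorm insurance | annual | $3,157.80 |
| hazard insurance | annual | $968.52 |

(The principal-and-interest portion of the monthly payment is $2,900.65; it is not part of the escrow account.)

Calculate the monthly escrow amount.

City property tax — $723.48 × 4 = $2,893.92
Windstorm insurance — $3,157.80
Hazard insurance — $968.52
Annual escrow total = $2,893.92 + $3,157.80 + $968.52 = $7,020.24
Base monthly escrow = $7,020.24 / 12 = $585.02

$585.02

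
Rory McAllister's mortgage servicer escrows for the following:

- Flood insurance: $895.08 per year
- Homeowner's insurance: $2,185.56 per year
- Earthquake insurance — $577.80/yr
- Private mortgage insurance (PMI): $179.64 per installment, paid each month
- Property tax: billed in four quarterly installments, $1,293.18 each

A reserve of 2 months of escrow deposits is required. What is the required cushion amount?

$1,831.14

Flood insurance: $895.08
Homeowner's insurance: $2,185.56
Earthquake insurance: $577.80
Private mortgage insurance (PMI): $179.64 × 12 = $2,155.68
Property tax: $1,293.18 × 4 = $5,172.72
Combined annual = $895.08 + $2,185.56 + $577.80 + $2,155.68 + $5,172.72 = $10,986.84
Base monthly escrow = $10,986.84 / 12 = $915.57
Cushion = 2 × $915.57 = $1,831.14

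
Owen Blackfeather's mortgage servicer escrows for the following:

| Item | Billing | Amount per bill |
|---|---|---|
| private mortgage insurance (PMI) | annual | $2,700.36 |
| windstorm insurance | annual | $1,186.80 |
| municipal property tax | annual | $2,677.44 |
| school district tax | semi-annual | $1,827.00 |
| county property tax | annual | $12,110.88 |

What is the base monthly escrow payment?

Private mortgage insurance (PMI) = $2,700.36/yr
Windstorm insurance = $1,186.80/yr
Municipal property tax = $2,677.44/yr
School district tax = $1,827.00 × 2 = $3,654.00/yr
County property tax = $12,110.88/yr
Yearly total = $2,700.36 + $1,186.80 + $2,677.44 + $3,654.00 + $12,110.88 = $22,329.48
Per month = $22,329.48 / 12 = $1,860.79

$1,860.79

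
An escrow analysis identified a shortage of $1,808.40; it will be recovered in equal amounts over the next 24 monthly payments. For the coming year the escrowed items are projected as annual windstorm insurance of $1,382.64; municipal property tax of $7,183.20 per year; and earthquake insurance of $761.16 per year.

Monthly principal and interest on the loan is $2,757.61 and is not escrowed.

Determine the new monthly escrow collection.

Windstorm insurance: $1,382.64
Municipal property tax: $7,183.20
Earthquake insurance: $761.16
Total per year = $1,382.64 + $7,183.20 + $761.16 = $9,327.00
Per month = $9,327.00 ÷ 12 = $777.25
Monthly shortage recovery: $1,808.40 / 24 = $75.35
Adjusted monthly = $777.25 + $75.35 = $852.60

$852.60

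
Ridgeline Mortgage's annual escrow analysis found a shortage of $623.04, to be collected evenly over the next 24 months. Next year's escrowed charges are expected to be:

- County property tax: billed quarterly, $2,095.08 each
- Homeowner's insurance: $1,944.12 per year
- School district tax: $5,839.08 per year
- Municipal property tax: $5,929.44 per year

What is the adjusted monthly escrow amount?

$1,867.04

County property tax = $2,095.08 × 4 = $8,380.32 per year
Homeowner's insurance = $1,944.12 per year
School district tax = $5,839.08 per year
Municipal property tax = $5,929.44 per year
Yearly total = $8,380.32 + $1,944.12 + $5,839.08 + $5,929.44 = $22,092.96
Monthly = $22,092.96 ÷ 12 = $1,841.08
Shortage per month = $623.04 / 24 = $25.96
New monthly escrow = $1,841.08 + $25.96 = $1,867.04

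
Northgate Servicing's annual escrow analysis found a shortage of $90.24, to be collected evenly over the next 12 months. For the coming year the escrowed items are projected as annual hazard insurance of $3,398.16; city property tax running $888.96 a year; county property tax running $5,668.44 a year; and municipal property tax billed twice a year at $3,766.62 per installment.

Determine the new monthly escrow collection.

Hazard insurance = $3,398.16
City property tax = $888.96
County property tax = $5,668.44
Municipal property tax = $3,766.62 × 2 = $7,533.24
Annual escrow total = $17,488.80
Base monthly escrow = $17,488.80 / 12 = $1,457.40
Shortage spread = $90.24 / 12 = $7.52/mo
Adjusted monthly = $1,457.40 + $7.52 = $1,464.92

$1,464.92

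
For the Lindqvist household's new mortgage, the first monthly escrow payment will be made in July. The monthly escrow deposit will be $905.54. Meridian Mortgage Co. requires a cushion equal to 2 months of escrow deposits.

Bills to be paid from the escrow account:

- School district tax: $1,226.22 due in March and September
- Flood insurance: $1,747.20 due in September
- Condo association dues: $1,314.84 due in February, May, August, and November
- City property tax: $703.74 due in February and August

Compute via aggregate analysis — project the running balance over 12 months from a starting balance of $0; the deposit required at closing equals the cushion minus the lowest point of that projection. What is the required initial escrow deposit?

Cushion = 2 × $905.54 = $1,811.08
Trial balance (start $0, +$905.54 each month, − disbursements):
  Jul: +$905.54 → $905.54
  Aug: +$905.54 − $2,018.58 → -$207.50
  Sep: +$905.54 − $2,973.42 → -$2,275.38
  Oct: +$905.54 → -$1,369.84
  Nov: +$905.54 − $1,314.84 → -$1,779.14
  Dec: +$905.54 → -$873.60
  Jan: +$905.54 → $31.94
  Feb: +$905.54 − $2,018.58 → -$1,081.10
  Mar: +$905.54 − $1,226.22 → -$1,401.78
  Apr: +$905.54 → -$496.24
  May: +$905.54 − $1,314.84 → -$905.54
  Jun: +$905.54 → $0.00
Lowest trial balance = -$2,275.38 (Sep)
Initial deposit = cushion − low point = $1,811.08 − (-$2,275.38) = $4,086.46

$4,086.46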